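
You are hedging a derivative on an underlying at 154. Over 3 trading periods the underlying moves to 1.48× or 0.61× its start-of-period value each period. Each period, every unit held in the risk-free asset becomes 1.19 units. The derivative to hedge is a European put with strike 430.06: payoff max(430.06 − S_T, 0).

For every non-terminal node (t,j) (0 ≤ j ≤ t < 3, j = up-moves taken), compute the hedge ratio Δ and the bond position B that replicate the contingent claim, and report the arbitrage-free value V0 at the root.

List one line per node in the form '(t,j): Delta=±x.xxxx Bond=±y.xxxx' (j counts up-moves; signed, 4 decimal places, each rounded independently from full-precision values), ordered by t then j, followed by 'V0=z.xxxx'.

(0,0): Delta=-0.8380 Bond=242.4123
(1,0): Delta=-1.0000 Bond=303.6932
(1,1): Delta=-0.8046 Bond=280.8593
(2,0): Delta=-1.0000 Bond=361.3950
(2,1): Delta=-1.0000 Bond=361.3950
(2,2): Delta=-0.7643 Bond=320.6364
V0=113.3674

The replicating-portfolio and risk-neutral prices coincide; use p* = (1.19−0.61)/(1.48−0.61) = 0.6667 for the latter.
At expiry t=3: V(3,0)=395.1049, V(3,1)=345.2510, V(3,2)=224.2938, V(3,3)=0.0000
(2,0): S=57.3034. Δ = (V_up−V_dn)/(S_up−S_dn) = (345.2510−395.1049)/(84.8090−34.9551) = -1.0000. V = [p*·345.2510 + (1−p*)·395.1049]/1.19 = 304.0916. B = V − Δ·S = 361.3950.
(2,1): S=139.0312. Δ = (V_up−V_dn)/(S_up−S_dn) = (224.2938−345.2510)/(205.7662−84.8090) = -1.0000. V = [p*·224.2938 + (1−p*)·345.2510]/1.19 = 222.3638. B = V − Δ·S = 361.3950.
(2,2): S=337.3216. Δ = (V_up−V_dn)/(S_up−S_dn) = (0.0000−224.2938)/(499.2360−205.7662) = -0.7643. V = [p*·0.0000 + (1−p*)·224.2938]/1.19 = 62.8274. B = V − Δ·S = 320.6364.
(1,0): S=93.9400. Δ = (V_up−V_dn)/(S_up−S_dn) = (222.3638−304.0916)/(139.0312−57.3034) = -1.0000. V = [p*·222.3638 + (1−p*)·304.0916]/1.19 = 209.7532. B = V − Δ·S = 303.6932.
(1,1): S=227.9200. Δ = (V_up−V_dn)/(S_up−S_dn) = (62.8274−222.3638)/(337.3216−139.0312) = -0.8046. V = [p*·62.8274 + (1−p*)·222.3638]/1.19 = 97.4842. B = V − Δ·S = 280.8593.
(0,0): S=154.0000. Δ = (V_up−V_dn)/(S_up−S_dn) = (97.4842−209.7532)/(227.9200−93.9400) = -0.8380. V = [p*·97.4842 + (1−p*)·209.7532]/1.19 = 113.3674. B = V − Δ·S = 242.4123.
The time-0 hedge costs 113.3674, which is the no-arbitrage price.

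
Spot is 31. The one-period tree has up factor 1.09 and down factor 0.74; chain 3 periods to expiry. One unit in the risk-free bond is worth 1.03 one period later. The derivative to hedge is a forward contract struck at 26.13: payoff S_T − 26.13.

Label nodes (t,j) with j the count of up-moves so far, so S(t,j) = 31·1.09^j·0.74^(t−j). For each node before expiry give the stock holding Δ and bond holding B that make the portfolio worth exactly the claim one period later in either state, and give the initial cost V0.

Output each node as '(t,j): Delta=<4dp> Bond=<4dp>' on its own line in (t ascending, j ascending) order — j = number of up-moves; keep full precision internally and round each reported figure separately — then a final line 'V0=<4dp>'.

(0,0): Delta=1.0000 Bond=-23.9127
(1,0): Delta=1.0000 Bond=-24.6300
(1,1): Delta=1.0000 Bond=-24.6300
(2,0): Delta=1.0000 Bond=-25.3689
(2,1): Delta=1.0000 Bond=-25.3689
(2,2): Delta=1.0000 Bond=-25.3689
V0=7.0873

Under the risk-neutral measure, an up-move has probability p* = (R−d)/(u−d) = 0.8286 and values discount at R = 1.03.
Terminal payoffs: V(3,0)=-13.5681, V(3,1)=-7.6266, V(3,2)=1.1250, V(3,3)=14.0159
  t=2,j=0: stock 16.9756 → up 18.5034 (V=-7.6266), down 12.5619 (V=-13.5681). Price -8.3933; hedge Δ=1.0000, bond B=-25.3689.
  t=2,j=1: stock 25.0046 → up 27.2550 (V=1.1250), down 18.5034 (V=-7.6266). Price -0.3643; hedge Δ=1.0000, bond B=-25.3689.
  t=2,j=2: stock 36.8311 → up 40.1459 (V=14.0159), down 27.2550 (V=1.1250). Price 11.4622; hedge Δ=1.0000, bond B=-25.3689.
  t=1,j=0: stock 22.9400 → up 25.0046 (V=-0.3643), down 16.9756 (V=-8.3933). Price -1.6900; hedge Δ=1.0000, bond B=-24.6300.
  t=1,j=1: stock 33.7900 → up 36.8311 (V=11.4622), down 25.0046 (V=-0.3643). Price 9.1600; hedge Δ=1.0000, bond B=-24.6300.
  t=0,j=0: stock 31.0000 → up 33.7900 (V=9.1600), down 22.9400 (V=-1.6900). Price 7.0873; hedge Δ=1.0000, bond B=-23.9127.
The time-0 hedge costs 7.0873, which is the no-arbitrage price.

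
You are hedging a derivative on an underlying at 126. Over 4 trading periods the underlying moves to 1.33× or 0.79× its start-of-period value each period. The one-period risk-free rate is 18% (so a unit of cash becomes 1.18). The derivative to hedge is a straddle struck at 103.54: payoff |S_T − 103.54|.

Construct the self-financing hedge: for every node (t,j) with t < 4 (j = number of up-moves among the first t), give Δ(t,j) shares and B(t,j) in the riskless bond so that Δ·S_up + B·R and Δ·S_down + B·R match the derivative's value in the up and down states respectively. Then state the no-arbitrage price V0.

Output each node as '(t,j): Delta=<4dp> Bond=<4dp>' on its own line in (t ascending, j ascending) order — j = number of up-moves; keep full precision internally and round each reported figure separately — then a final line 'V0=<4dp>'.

(0,0): Delta=0.9246 Bond=-42.2309
(1,0): Delta=0.7066 Bond=-28.1316
(1,1): Delta=0.9744 Bond=-58.1790
(2,0): Delta=0.0251 Bond=20.3929
(2,1): Delta=0.8622 Bond=-53.8061
(2,2): Delta=1.0000 Bond=-74.3608
(3,0): Delta=-1.0000 Bond=87.7458
(3,1): Delta=0.2593 Bond=-0.4294
(3,2): Delta=1.0000 Bond=-87.7458
(3,3): Delta=1.0000 Bond=-87.7458
V0=74.2657

Since d<R<u, set p* = (R−d)/(u−d) = 0.7222; price each node as the discounted p*-expectation of its children.
Terminal payoffs: V(4,0)=54.4629, V(4,1)=20.9165, V(4,2)=35.5603, V(4,3)=130.6415, V(4,4)=290.7149
Node (3,0) S=62.1229: V=(p*·20.9165+(1−p*)·54.4629)/1.18=25.6228; Δ=(20.9165−54.4629)/(82.6235−49.0771)=-1.0000; B=V−Δ·S=87.7458
Node (3,1) S=104.5867: V=(p*·35.5603+(1−p*)·20.9165)/1.18=26.6886; Δ=(35.5603−20.9165)/(139.1003−82.6235)=0.2593; B=V−Δ·S=-0.4294
Node (3,2) S=176.0763: V=(p*·130.6415+(1−p*)·35.5603)/1.18=88.3305; Δ=(130.6415−35.5603)/(234.1815−139.1003)=1.0000; B=V−Δ·S=-87.7458
Node (3,3) S=296.4323: V=(p*·290.7149+(1−p*)·130.6415)/1.18=208.6865; Δ=(290.7149−130.6415)/(394.2549−234.1815)=1.0000; B=V−Δ·S=-87.7458
Node (2,0) S=78.6366: V=(p*·26.6886+(1−p*)·25.6228)/1.18=22.3666; Δ=(26.6886−25.6228)/(104.5867−62.1229)=0.0251; B=V−Δ·S=20.3929
Node (2,1) S=132.3882: V=(p*·88.3305+(1−p*)·26.6886)/1.18=60.3456; Δ=(88.3305−26.6886)/(176.0763−104.5867)=0.8622; B=V−Δ·S=-53.8061
Node (2,2) S=222.8814: V=(p*·208.6865+(1−p*)·88.3305)/1.18=148.5206; Δ=(208.6865−88.3305)/(296.4323−176.0763)=1.0000; B=V−Δ·S=-74.3608
Node (1,0) S=99.5400: V=(p*·60.3456+(1−p*)·22.3666)/1.18=42.1999; Δ=(60.3456−22.3666)/(132.3882−78.6366)=0.7066; B=V−Δ·S=-28.1316
Node (1,1) S=167.5800: V=(p*·148.5206+(1−p*)·60.3456)/1.18=105.1081; Δ=(148.5206−60.3456)/(222.8814−132.3882)=0.9744; B=V−Δ·S=-58.1790
Node (0,0) S=126.0000: V=(p*·105.1081+(1−p*)·42.1999)/1.18=74.2657; Δ=(105.1081−42.1999)/(167.5800−99.5400)=0.9246; B=V−Δ·S=-42.2309
The time-0 hedge costs 74.2657, which is the no-arbitrage price.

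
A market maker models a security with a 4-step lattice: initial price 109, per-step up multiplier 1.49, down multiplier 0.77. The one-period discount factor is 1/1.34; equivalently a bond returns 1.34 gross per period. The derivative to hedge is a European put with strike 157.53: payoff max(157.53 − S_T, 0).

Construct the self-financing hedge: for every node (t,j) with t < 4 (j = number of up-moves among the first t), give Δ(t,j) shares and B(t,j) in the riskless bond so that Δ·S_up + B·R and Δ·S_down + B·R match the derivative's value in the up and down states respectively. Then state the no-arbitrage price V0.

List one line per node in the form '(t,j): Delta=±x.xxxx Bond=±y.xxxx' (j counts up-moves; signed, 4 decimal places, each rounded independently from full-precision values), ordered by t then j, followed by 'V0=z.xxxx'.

(0,0): Delta=-0.0687 Bond=9.0116
(1,0): Delta=-0.3063 Bond=32.0135
(1,1): Delta=-0.0364 Bond=6.8287
(2,0): Delta=-1.0000 Bond=87.7311
(2,1): Delta=-0.2119 Bond=31.0999
(2,2): Delta=-0.0125 Bond=3.3744
(3,0): Delta=-1.0000 Bond=117.5597
(3,1): Delta=-1.0000 Bond=117.5597
(3,2): Delta=-0.1048 Bond=21.7038
(3,3): Delta=0.0000 Bond=0.0000
V0=1.5216

Risk-neutral probability p* = (R−d)/(u−d) = (1.34−0.77)/(1.49−0.77) = 0.7917.
Payoff layer (t=4): V(4,0)=119.2132, V(4,1)=83.3845, V(4,2)=14.0536, V(4,3)=0.0000, V(4,4)=0.0000
Node (3,0) S=49.7621: V=(p*·83.3845+(1−p*)·119.2132)/1.34=67.7976; Δ=(83.3845−119.2132)/(74.1455−38.3168)=-1.0000; B=V−Δ·S=117.5597
Node (3,1) S=96.2929: V=(p*·14.0536+(1−p*)·83.3845)/1.34=21.2668; Δ=(14.0536−83.3845)/(143.4764−74.1455)=-1.0000; B=V−Δ·S=117.5597
Node (3,2) S=186.3330: V=(p*·0.0000+(1−p*)·14.0536)/1.34=2.1849; Δ=(0.0000−14.0536)/(277.6362−143.4764)=-0.1048; B=V−Δ·S=21.7038
Node (3,3) S=360.5664: V=(p*·0.0000+(1−p*)·0.0000)/1.34=0.0000; Δ=(0.0000−0.0000)/(537.2440−277.6362)=0.0000; B=V−Δ·S=0.0000
Node (2,0) S=64.6261: V=(p*·21.2668+(1−p*)·67.7976)/1.34=23.1050; Δ=(21.2668−67.7976)/(96.2929−49.7621)=-1.0000; B=V−Δ·S=87.7311
Node (2,1) S=125.0557: V=(p*·2.1849+(1−p*)·21.2668)/1.34=4.5973; Δ=(2.1849−21.2668)/(186.3330−96.2929)=-0.2119; B=V−Δ·S=31.0999
Node (2,2) S=241.9909: V=(p*·0.0000+(1−p*)·2.1849)/1.34=0.3397; Δ=(0.0000−2.1849)/(360.5664−186.3330)=-0.0125; B=V−Δ·S=3.3744
Node (1,0) S=83.9300: V=(p*·4.5973+(1−p*)·23.1050)/1.34=6.3082; Δ=(4.5973−23.1050)/(125.0557−64.6261)=-0.3063; B=V−Δ·S=32.0135
Node (1,1) S=162.4100: V=(p*·0.3397+(1−p*)·4.5973)/1.34=0.9154; Δ=(0.3397−4.5973)/(241.9909−125.0557)=-0.0364; B=V−Δ·S=6.8287
Node (0,0) S=109.0000: V=(p*·0.9154+(1−p*)·6.3082)/1.34=1.5216; Δ=(0.9154−6.3082)/(162.4100−83.9300)=-0.0687; B=V−Δ·S=9.0116
The time-0 hedge costs 1.5216, which is the no-arbitrage price.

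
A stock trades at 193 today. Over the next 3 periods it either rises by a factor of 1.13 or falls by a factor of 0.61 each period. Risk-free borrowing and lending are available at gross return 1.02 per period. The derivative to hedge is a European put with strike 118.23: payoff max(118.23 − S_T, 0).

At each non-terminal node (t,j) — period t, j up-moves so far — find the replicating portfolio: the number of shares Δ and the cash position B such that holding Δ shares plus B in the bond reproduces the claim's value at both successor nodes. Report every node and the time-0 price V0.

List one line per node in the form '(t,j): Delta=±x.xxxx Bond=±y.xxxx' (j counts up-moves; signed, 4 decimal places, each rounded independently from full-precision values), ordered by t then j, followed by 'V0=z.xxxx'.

(0,0): Delta=-0.1345 Bond=30.3134
(1,0): Delta=-0.5947 Bond=85.1023
(1,1): Delta=-0.0678 Bond=16.3828
(2,0): Delta=-1.0000 Bond=115.9118
(2,1): Delta=-0.5360 Bond=78.9950
(2,2): Delta=0.0000 Bond=0.0000
V0=4.3622

Risk-neutral probability p* = (R−d)/(u−d) = (1.02−0.61)/(1.13−0.61) = 0.7885.
Terminal payoffs: V(3,0)=74.4227, V(3,1)=37.0787, V(3,2)=0.0000, V(3,3)=0.0000
Node (2,0) S=71.8153: V=(p*·37.0787+(1−p*)·74.4227)/1.02=44.0965; Δ=(37.0787−74.4227)/(81.1513−43.8073)=-1.0000; B=V−Δ·S=115.9118
Node (2,1) S=133.0349: V=(p*·0.0000+(1−p*)·37.0787)/1.02=7.6898; Δ=(0.0000−37.0787)/(150.3294−81.1513)=-0.5360; B=V−Δ·S=78.9950
Node (2,2) S=246.4417: V=(p*·0.0000+(1−p*)·0.0000)/1.02=0.0000; Δ=(0.0000−0.0000)/(278.4791−150.3294)=0.0000; B=V−Δ·S=0.0000
Node (1,0) S=117.7300: V=(p*·7.6898+(1−p*)·44.0965)/1.02=15.0894; Δ=(7.6898−44.0965)/(133.0349−71.8153)=-0.5947; B=V−Δ·S=85.1023
Node (1,1) S=218.0900: V=(p*·0.0000+(1−p*)·7.6898)/1.02=1.5948; Δ=(0.0000−7.6898)/(246.4417−133.0349)=-0.0678; B=V−Δ·S=16.3828
Node (0,0) S=193.0000: V=(p*·1.5948+(1−p*)·15.0894)/1.02=4.3622; Δ=(1.5948−15.0894)/(218.0900−117.7300)=-0.1345; B=V−Δ·S=30.3134
Each (Δ,B) replicates both successor values, so the strategy is self-financing and V0 is arbitrage-free.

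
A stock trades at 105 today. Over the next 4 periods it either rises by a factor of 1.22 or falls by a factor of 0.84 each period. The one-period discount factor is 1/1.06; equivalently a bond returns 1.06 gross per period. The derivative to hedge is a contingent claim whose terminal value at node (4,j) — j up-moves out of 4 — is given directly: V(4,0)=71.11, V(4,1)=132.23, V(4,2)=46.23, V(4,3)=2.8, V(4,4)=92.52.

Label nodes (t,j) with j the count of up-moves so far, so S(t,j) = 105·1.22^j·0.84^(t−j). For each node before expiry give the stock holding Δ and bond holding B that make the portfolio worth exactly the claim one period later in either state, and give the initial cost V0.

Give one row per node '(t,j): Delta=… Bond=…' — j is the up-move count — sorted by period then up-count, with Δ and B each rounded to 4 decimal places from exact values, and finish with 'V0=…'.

(0,0): Delta=-0.4818 Bond=92.4785
(1,0): Delta=-1.2122 Bond=162.4475
(1,1): Delta=-0.1161 Bond=51.1762
(2,0): Delta=-0.8061 Bond=142.1047
(2,1): Delta=-1.4156 Bond=194.0776
(2,2): Delta=0.5347 Bond=-47.4484
(3,0): Delta=2.5845 Bond=-60.3749
(3,1): Delta=-2.5038 Bond=304.0899
(3,2): Delta=-0.8706 Bond=134.1822
(3,3): Delta=1.2383 Bond=-184.4608
V0=41.8898

No-arbitrage ⇒ martingale measure with p* = (R−d)/(u−d) = 0.5789.
Terminal payoffs: V(4,0)=71.1100, V(4,1)=132.2300, V(4,2)=46.2300, V(4,3)=2.8000, V(4,4)=92.5200
(3,0): S=62.2339. Δ = (V_up−V_dn)/(S_up−S_dn) = (132.2300−71.1100)/(75.9254−52.2765) = 2.5845. V = [p*·132.2300 + (1−p*)·71.1100]/1.06 = 100.4672. B = V − Δ·S = -60.3749.
(3,1): S=90.3874. Δ = (V_up−V_dn)/(S_up−S_dn) = (46.2300−132.2300)/(110.2726−75.9254) = -2.5038. V = [p*·46.2300 + (1−p*)·132.2300]/1.06 = 77.7741. B = V − Δ·S = 304.0899.
(3,2): S=131.2769. Δ = (V_up−V_dn)/(S_up−S_dn) = (2.8000−46.2300)/(160.1578−110.2726) = -0.8706. V = [p*·2.8000 + (1−p*)·46.2300]/1.06 = 19.8928. B = V − Δ·S = 134.1822.
(3,3): S=190.6640. Δ = (V_up−V_dn)/(S_up−S_dn) = (92.5200−2.8000)/(232.6101−160.1578) = 1.2383. V = [p*·92.5200 + (1−p*)·2.8000]/1.06 = 51.6445. B = V − Δ·S = -184.4608.
(2,0): S=74.0880. Δ = (V_up−V_dn)/(S_up−S_dn) = (77.7741−100.4672)/(90.3874−62.2339) = -0.8061. V = [p*·77.7741 + (1−p*)·100.4672]/1.06 = 82.3859. B = V − Δ·S = 142.1047.
(2,1): S=107.6040. Δ = (V_up−V_dn)/(S_up−S_dn) = (19.8928−77.7741)/(131.2769−90.3874) = -1.4156. V = [p*·19.8928 + (1−p*)·77.7741]/1.06 = 41.7583. B = V − Δ·S = 194.0776.
(2,2): S=156.2820. Δ = (V_up−V_dn)/(S_up−S_dn) = (51.6445−19.8928)/(190.6640−131.2769) = 0.5347. V = [p*·51.6445 + (1−p*)·19.8928]/1.06 = 36.1088. B = V − Δ·S = -47.4484.
(1,0): S=88.2000. Δ = (V_up−V_dn)/(S_up−S_dn) = (41.7583−82.3859)/(107.6040−74.0880) = -1.2122. V = [p*·41.7583 + (1−p*)·82.3859]/1.06 = 55.5327. B = V − Δ·S = 162.4475.
(1,1): S=128.1000. Δ = (V_up−V_dn)/(S_up−S_dn) = (36.1088−41.7583)/(156.2820−107.6040) = -0.1161. V = [p*·36.1088 + (1−p*)·41.7583]/1.06 = 36.3090. B = V − Δ·S = 51.1762.
(0,0): S=105.0000. Δ = (V_up−V_dn)/(S_up−S_dn) = (36.3090−55.5327)/(128.1000−88.2000) = -0.4818. V = [p*·36.3090 + (1−p*)·55.5327]/1.06 = 41.8898. B = V − Δ·S = 92.4785.
Check: Δ(0,0)·S0 + B(0,0) = 41.8898 = V0.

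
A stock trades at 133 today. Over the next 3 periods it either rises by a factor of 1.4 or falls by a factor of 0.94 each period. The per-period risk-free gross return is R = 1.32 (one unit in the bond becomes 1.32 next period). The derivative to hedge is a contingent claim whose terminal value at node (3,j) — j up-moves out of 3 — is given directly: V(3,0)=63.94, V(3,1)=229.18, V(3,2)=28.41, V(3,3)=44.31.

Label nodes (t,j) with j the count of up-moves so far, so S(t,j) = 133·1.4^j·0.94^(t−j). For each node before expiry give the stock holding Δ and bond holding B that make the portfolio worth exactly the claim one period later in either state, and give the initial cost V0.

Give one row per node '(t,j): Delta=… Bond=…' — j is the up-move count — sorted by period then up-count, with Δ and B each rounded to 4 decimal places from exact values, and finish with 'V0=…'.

The replicating-portfolio and risk-neutral prices coincide; use p* = (1.32−0.94)/(1.4−0.94) = 0.8261 for the latter.
Terminal payoffs: V(3,0)=63.9400, V(3,1)=229.1800, V(3,2)=28.4100, V(3,3)=44.3100
  t=2,j=0: stock 117.5188 → up 164.5263 (V=229.1800), down 110.4677 (V=63.9400). Price 151.8505; hedge Δ=3.0567, bond B=-207.3669.
  t=2,j=1: stock 175.0280 → up 245.0392 (V=28.4100), down 164.5263 (V=229.1800). Price 47.9746; hedge Δ=-2.4936, bond B=484.4312.
  t=2,j=2: stock 260.6800 → up 364.9520 (V=44.3100), down 245.0392 (V=28.4100). Price 31.4733; hedge Δ=0.1326, bond B=-3.0919.
  t=1,j=0: stock 125.0200 → up 175.0280 (V=47.9746), down 117.5188 (V=151.8505). Price 50.0303; hedge Δ=-1.8062, bond B=275.8473.
  t=1,j=1: stock 186.2000 → up 260.6800 (V=31.4733), down 175.0280 (V=47.9746). Price 26.0175; hedge Δ=-0.1927, bond B=61.8899.
  t=0,j=0: stock 133.0000 → up 186.2000 (V=26.0175), down 125.0200 (V=50.0303). Price 22.8740; hedge Δ=-0.3925, bond B=75.0757.
Root portfolio cost Δ·133+B reproduces V0=22.8740.

(0,0): Delta=-0.3925 Bond=75.0757
(1,0): Delta=-1.8062 Bond=275.8473
(1,1): Delta=-0.1927 Bond=61.8899
(2,0): Delta=3.0567 Bond=-207.3669
(2,1): Delta=-2.4936 Bond=484.4312
(2,2): Delta=0.1326 Bond=-3.0919
V0=22.8740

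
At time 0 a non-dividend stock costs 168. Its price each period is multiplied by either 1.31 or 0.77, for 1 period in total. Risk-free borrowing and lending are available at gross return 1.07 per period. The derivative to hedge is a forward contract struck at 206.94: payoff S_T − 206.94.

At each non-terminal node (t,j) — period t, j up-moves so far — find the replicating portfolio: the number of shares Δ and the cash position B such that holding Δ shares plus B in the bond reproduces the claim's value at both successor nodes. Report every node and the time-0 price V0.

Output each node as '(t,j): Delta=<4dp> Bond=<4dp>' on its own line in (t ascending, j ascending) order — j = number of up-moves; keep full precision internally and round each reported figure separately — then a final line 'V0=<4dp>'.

Under the risk-neutral measure, an up-move has probability p* = (R−d)/(u−d) = 0.5556 and values discount at R = 1.07.
Payoff layer (t=1): V(1,0)=-77.5800, V(1,1)=13.1400
  t=0,j=0: stock 168.0000 → up 220.0800 (V=13.1400), down 129.3600 (V=-77.5800). Price -25.4019; hedge Δ=1.0000, bond B=-193.4019.
Root portfolio cost Δ·168+B reproduces V0=-25.4019.

(0,0): Delta=1.0000 Bond=-193.4019
V0=-25.4019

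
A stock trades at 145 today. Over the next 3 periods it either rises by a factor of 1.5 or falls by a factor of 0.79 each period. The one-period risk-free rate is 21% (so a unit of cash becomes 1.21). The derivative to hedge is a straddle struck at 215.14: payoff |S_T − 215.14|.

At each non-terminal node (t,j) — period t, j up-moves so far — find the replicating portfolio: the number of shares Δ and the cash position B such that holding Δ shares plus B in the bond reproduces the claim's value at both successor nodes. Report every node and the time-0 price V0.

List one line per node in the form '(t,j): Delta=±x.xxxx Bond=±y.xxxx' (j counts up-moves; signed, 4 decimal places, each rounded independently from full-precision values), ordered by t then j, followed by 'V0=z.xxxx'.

(0,0): Delta=0.3487 Bond=10.5916
(1,0): Delta=-0.4879 Bond=108.6431
(1,1): Delta=0.6529 Bond=-53.3506
(2,0): Delta=-1.0000 Bond=177.8017
(2,1): Delta=-0.3017 Bond=99.4591
(2,2): Delta=1.0000 Bond=-177.8017
V0=61.1484

Under the risk-neutral measure, an up-move has probability p* = (R−d)/(u−d) = 0.5915 and values discount at R = 1.21.
Terminal values V(3,·): V(3,0)=143.6493, V(3,1)=79.3982, V(3,2)=42.5975, V(3,3)=274.2350
(2,0): S=90.4945. Δ = (V_up−V_dn)/(S_up−S_dn) = (79.3982−143.6493)/(135.7418−71.4907) = -1.0000. V = [p*·79.3982 + (1−p*)·143.6493]/1.21 = 87.3072. B = V − Δ·S = 177.8017.
(2,1): S=171.8250. Δ = (V_up−V_dn)/(S_up−S_dn) = (42.5975−79.3982)/(257.7375−135.7418) = -0.3017. V = [p*·42.5975 + (1−p*)·79.3982]/1.21 = 47.6271. B = V − Δ·S = 99.4591.
(2,2): S=326.2500. Δ = (V_up−V_dn)/(S_up−S_dn) = (274.2350−42.5975)/(489.3750−257.7375) = 1.0000. V = [p*·274.2350 + (1−p*)·42.5975]/1.21 = 148.4483. B = V − Δ·S = -177.8017.
(1,0): S=114.5500. Δ = (V_up−V_dn)/(S_up−S_dn) = (47.6271−87.3072)/(171.8250−90.4945) = -0.4879. V = [p*·47.6271 + (1−p*)·87.3072]/1.21 = 52.7557. B = V − Δ·S = 108.6431.
(1,1): S=217.5000. Δ = (V_up−V_dn)/(S_up−S_dn) = (148.4483−47.6271)/(326.2500−171.8250) = 0.6529. V = [p*·148.4483 + (1−p*)·47.6271]/1.21 = 88.6511. B = V − Δ·S = -53.3506.
(0,0): S=145.0000. Δ = (V_up−V_dn)/(S_up−S_dn) = (88.6511−52.7557)/(217.5000−114.5500) = 0.3487. V = [p*·88.6511 + (1−p*)·52.7557]/1.21 = 61.1484. B = V − Δ·S = 10.5916.
Check: Δ(0,0)·S0 + B(0,0) = 61.1484 = V0.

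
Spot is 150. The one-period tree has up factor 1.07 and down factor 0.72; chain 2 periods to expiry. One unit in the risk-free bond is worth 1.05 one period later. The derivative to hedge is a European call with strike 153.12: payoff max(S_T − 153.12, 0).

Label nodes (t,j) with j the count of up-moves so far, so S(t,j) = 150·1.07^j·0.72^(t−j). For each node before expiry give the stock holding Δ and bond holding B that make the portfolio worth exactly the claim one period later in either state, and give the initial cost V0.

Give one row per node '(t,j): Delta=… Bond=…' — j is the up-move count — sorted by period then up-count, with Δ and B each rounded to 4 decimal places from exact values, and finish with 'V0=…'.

Risk-neutral probability p* = (R−d)/(u−d) = (1.05−0.72)/(1.07−0.72) = 0.9429.
Terminal values V(2,·): V(2,0)=0.0000, V(2,1)=0.0000, V(2,2)=18.6150
  t=1,j=0: stock 108.0000 → up 115.5600 (V=0.0000), down 77.7600 (V=0.0000). Price 0.0000; hedge Δ=0.0000, bond B=0.0000.
  t=1,j=1: stock 160.5000 → up 171.7350 (V=18.6150), down 115.5600 (V=0.0000). Price 16.7155; hedge Δ=0.3314, bond B=-36.4702.
  t=0,j=0: stock 150.0000 → up 160.5000 (V=16.7155), down 108.0000 (V=0.0000). Price 15.0098; hedge Δ=0.3184, bond B=-32.7488.
Check: Δ(0,0)·S0 + B(0,0) = 15.0098 = V0.

(0,0): Delta=0.3184 Bond=-32.7488
(1,0): Delta=0.0000 Bond=0.0000
(1,1): Delta=0.3314 Bond=-36.4702
V0=15.0098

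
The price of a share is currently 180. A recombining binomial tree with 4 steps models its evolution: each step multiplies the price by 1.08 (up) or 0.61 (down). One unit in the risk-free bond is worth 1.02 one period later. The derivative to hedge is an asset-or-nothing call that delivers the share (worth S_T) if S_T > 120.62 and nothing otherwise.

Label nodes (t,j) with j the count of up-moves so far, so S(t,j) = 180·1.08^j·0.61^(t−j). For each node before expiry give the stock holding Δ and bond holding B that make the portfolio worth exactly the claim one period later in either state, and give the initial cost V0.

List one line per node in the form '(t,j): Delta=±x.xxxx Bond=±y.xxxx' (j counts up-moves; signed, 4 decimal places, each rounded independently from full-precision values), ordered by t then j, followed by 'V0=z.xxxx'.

Under the risk-neutral measure, an up-move has probability p* = (R−d)/(u−d) = 0.8723 and values discount at R = 1.02.
Terminal values V(4,·): V(4,0)=0.0000, V(4,1)=0.0000, V(4,2)=0.0000, V(4,3)=138.3164, V(4,4)=244.8880
Node (3,0) S=40.8566: V=(p*·0.0000+(1−p*)·0.0000)/1.02=0.0000; Δ=(0.0000−0.0000)/(44.1251−24.9225)=0.0000; B=V−Δ·S=0.0000
Node (3,1) S=72.3362: V=(p*·0.0000+(1−p*)·0.0000)/1.02=0.0000; Δ=(0.0000−0.0000)/(78.1231−44.1251)=0.0000; B=V−Δ·S=0.0000
Node (3,2) S=128.0707: V=(p*·138.3164+(1−p*)·0.0000)/1.02=118.2931; Δ=(138.3164−0.0000)/(138.3164−78.1231)=2.2979; B=V−Δ·S=-175.9971
Node (3,3) S=226.7482: V=(p*·244.8880+(1−p*)·138.3164)/1.02=226.7482; Δ=(244.8880−138.3164)/(244.8880−138.3164)=1.0000; B=V−Δ·S=0.0000
Node (2,0) S=66.9780: V=(p*·0.0000+(1−p*)·0.0000)/1.02=0.0000; Δ=(0.0000−0.0000)/(72.3362−40.8566)=0.0000; B=V−Δ·S=0.0000
Node (2,1) S=118.5840: V=(p*·118.2931+(1−p*)·0.0000)/1.02=101.1685; Δ=(118.2931−0.0000)/(128.0707−72.3362)=2.1224; B=V−Δ·S=-150.5190
Node (2,2) S=209.9520: V=(p*·226.7482+(1−p*)·118.2931)/1.02=208.7283; Δ=(226.7482−118.2931)/(226.7482−128.0707)=1.0991; B=V−Δ·S=-22.0272
Node (1,0) S=109.8000: V=(p*·101.1685+(1−p*)·0.0000)/1.02=86.5229; Δ=(101.1685−0.0000)/(118.5840−66.9780)=1.9604; B=V−Δ·S=-128.7292
Node (1,1) S=194.4000: V=(p*·208.7283+(1−p*)·101.1685)/1.02=191.1738; Δ=(208.7283−101.1685)/(209.9520−118.5840)=1.1772; B=V−Δ·S=-37.6768
Node (0,0) S=180.0000: V=(p*·191.1738+(1−p*)·86.5229)/1.02=174.3275; Δ=(191.1738−86.5229)/(194.4000−109.8000)=1.2370; B=V−Δ·S=-48.3339
Check: Δ(0,0)·S0 + B(0,0) = 174.3275 = V0.

(0,0): Delta=1.2370 Bond=-48.3339
(1,0): Delta=1.9604 Bond=-128.7292
(1,1): Delta=1.1772 Bond=-37.6768
(2,0): Delta=0.0000 Bond=0.0000
(2,1): Delta=2.1224 Bond=-150.5190
(2,2): Delta=1.0991 Bond=-22.0272
(3,0): Delta=0.0000 Bond=0.0000
(3,1): Delta=0.0000 Bond=0.0000
(3,2): Delta=2.2979 Bond=-175.9971
(3,3): Delta=1.0000 Bond=0.0000
V0=174.3275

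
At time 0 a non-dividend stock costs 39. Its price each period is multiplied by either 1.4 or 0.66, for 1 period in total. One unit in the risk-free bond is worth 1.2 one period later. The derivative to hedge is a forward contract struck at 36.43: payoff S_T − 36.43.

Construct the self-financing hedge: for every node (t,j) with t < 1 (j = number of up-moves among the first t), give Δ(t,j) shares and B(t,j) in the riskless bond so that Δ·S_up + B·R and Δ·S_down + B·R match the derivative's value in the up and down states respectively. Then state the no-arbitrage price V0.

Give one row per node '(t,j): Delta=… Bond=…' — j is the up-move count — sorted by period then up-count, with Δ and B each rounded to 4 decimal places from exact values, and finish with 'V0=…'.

The replicating-portfolio and risk-neutral prices coincide; use p* = (1.2−0.66)/(1.4−0.66) = 0.7297 for the latter.
Terminal values V(1,·): V(1,0)=-10.6900, V(1,1)=18.1700
  t=0,j=0: stock 39.0000 → up 54.6000 (V=18.1700), down 25.7400 (V=-10.6900). Price 8.6417; hedge Δ=1.0000, bond B=-30.3583.
Check: Δ(0,0)·S0 + B(0,0) = 8.6417 = V0.

(0,0): Delta=1.0000 Bond=-30.3583
V0=8.6417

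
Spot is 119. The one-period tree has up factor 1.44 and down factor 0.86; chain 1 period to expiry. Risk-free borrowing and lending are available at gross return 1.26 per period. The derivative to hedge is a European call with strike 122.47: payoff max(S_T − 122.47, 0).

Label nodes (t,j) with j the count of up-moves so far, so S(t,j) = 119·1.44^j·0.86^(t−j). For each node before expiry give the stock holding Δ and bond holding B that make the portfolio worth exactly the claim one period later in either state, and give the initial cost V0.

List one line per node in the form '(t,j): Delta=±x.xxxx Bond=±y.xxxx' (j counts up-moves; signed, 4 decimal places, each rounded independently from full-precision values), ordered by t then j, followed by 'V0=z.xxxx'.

(0,0): Delta=0.7083 Bond=-57.5334
V0=26.7597

Under the risk-neutral measure, an up-move has probability p* = (R−d)/(u−d) = 0.6897 and values discount at R = 1.26.
Terminal payoffs: V(1,0)=0.0000, V(1,1)=48.8900
Node (0,0) S=119.0000: V=(p*·48.8900+(1−p*)·0.0000)/1.26=26.7597; Δ=(48.8900−0.0000)/(171.3600−102.3400)=0.7083; B=V−Δ·S=-57.5334
Root portfolio cost Δ·119+B reproduces V0=26.7597.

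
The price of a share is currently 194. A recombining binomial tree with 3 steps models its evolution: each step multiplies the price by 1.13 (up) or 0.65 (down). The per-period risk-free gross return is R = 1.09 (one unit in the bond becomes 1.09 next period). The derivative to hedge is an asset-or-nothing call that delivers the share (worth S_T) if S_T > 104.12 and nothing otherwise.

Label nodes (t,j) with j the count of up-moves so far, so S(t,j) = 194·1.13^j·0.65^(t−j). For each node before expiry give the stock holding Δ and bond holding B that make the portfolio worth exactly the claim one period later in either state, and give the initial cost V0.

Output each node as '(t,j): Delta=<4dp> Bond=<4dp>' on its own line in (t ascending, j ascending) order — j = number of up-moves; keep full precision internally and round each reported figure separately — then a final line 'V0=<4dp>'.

Since d<R<u, set p* = (R−d)/(u−d) = 0.9167; price each node as the discounted p*-expectation of its children.
At expiry t=3: V(3,0)=0.0000, V(3,1)=0.0000, V(3,2)=161.0171, V(3,3)=279.9220
  t=2,j=0: stock 81.9650 → up 92.6204 (V=0.0000), down 53.2773 (V=0.0000). Price 0.0000; hedge Δ=0.0000, bond B=0.0000.
  t=2,j=1: stock 142.4930 → up 161.0171 (V=161.0171), down 92.6205 (V=0.0000). Price 135.4119; hedge Δ=2.3542, bond B=-200.0403.
  t=2,j=2: stock 247.7186 → up 279.9220 (V=279.9220), down 161.0171 (V=161.0171). Price 247.7186; hedge Δ=1.0000, bond B=0.0000.
  t=1,j=0: stock 126.1000 → up 142.4930 (V=135.4119), down 81.9650 (V=0.0000). Price 113.8785; hedge Δ=2.2372, bond B=-168.2296.
  t=1,j=1: stock 219.2200 → up 247.7186 (V=247.7186), down 142.4930 (V=135.4119). Price 218.6786; hedge Δ=1.0673, bond B=-15.2936.
  t=0,j=0: stock 194.0000 → up 219.2200 (V=218.6786), down 126.1000 (V=113.8785). Price 192.6104; hedge Δ=1.1254, bond B=-25.7232.
Self-financing check: at every node Δ·S+B equals the discounted successor values.

(0,0): Delta=1.1254 Bond=-25.7232
(1,0): Delta=2.2372 Bond=-168.2296
(1,1): Delta=1.0673 Bond=-15.2936
(2,0): Delta=0.0000 Bond=0.0000
(2,1): Delta=2.3542 Bond=-200.0403
(2,2): Delta=1.0000 Bond=0.0000
V0=192.6104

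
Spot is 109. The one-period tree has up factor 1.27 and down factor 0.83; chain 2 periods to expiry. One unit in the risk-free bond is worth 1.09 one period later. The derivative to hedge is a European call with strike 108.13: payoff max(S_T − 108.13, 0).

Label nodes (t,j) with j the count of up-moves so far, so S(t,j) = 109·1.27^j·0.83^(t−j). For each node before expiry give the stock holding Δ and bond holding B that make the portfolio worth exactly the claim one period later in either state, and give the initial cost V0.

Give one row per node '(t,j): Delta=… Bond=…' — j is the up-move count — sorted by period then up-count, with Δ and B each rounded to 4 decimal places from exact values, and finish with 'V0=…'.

Under the risk-neutral measure, an up-move has probability p* = (R−d)/(u−d) = 0.5909 and values discount at R = 1.09.
Terminal values V(2,·): V(2,0)=0.0000, V(2,1)=6.7669, V(2,2)=67.6761
(1,0): S=90.4700. Δ = (V_up−V_dn)/(S_up−S_dn) = (6.7669−0.0000)/(114.8969−75.0901) = 0.1700. V = [p*·6.7669 + (1−p*)·0.0000]/1.09 = 3.6685. B = V − Δ·S = -11.7109.
(1,1): S=138.4300. Δ = (V_up−V_dn)/(S_up−S_dn) = (67.6761−6.7669)/(175.8061−114.8969) = 1.0000. V = [p*·67.6761 + (1−p*)·6.7669]/1.09 = 39.2282. B = V − Δ·S = -99.2018.
(0,0): S=109.0000. Δ = (V_up−V_dn)/(S_up−S_dn) = (39.2282−3.6685)/(138.4300−90.4700) = 0.7414. V = [p*·39.2282 + (1−p*)·3.6685]/1.09 = 22.6431. B = V − Δ·S = -58.1744.
Self-financing check: at every node Δ·S+B equals the discounted successor values.

(0,0): Delta=0.7414 Bond=-58.1744
(1,0): Delta=0.1700 Bond=-11.7109
(1,1): Delta=1.0000 Bond=-99.2018
V0=22.6431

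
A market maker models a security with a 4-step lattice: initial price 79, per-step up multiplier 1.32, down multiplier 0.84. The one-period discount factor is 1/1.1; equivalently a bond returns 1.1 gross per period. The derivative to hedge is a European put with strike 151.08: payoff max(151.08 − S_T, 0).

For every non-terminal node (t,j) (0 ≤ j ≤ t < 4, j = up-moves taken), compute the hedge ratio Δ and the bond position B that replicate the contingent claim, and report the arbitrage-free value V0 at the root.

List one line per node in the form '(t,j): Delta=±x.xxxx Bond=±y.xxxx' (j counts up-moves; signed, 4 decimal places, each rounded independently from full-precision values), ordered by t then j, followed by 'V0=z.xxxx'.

(0,0): Delta=-0.7130 Bond=86.0447
(1,0): Delta=-0.9882 Bond=112.9123
(1,1): Delta=-0.5648 Bond=79.1957
(2,0): Delta=-1.0000 Bond=124.8595
(2,1): Delta=-0.9819 Bond=123.6485
(2,2): Delta=-0.3403 Bond=56.2025
(3,0): Delta=-1.0000 Bond=137.3455
(3,1): Delta=-1.0000 Bond=137.3455
(3,2): Delta=-0.9721 Bond=134.8861
(3,3): Delta=0.0000 Bond=0.0000
V0=29.7162

The replicating-portfolio and risk-neutral prices coincide; use p* = (1.1−0.84)/(1.32−0.84) = 0.5417 for the latter.
Payoff layer (t=4): V(4,0)=111.7482, V(4,1)=89.2728, V(4,2)=53.9544, V(4,3)=0.0000, V(4,4)=0.0000
(3,0): S=46.8236. Δ = (V_up−V_dn)/(S_up−S_dn) = (89.2728−111.7482)/(61.8072−39.3318) = -1.0000. V = [p*·89.2728 + (1−p*)·111.7482]/1.1 = 90.5218. B = V − Δ·S = 137.3455.
(3,1): S=73.5800. Δ = (V_up−V_dn)/(S_up−S_dn) = (53.9544−89.2728)/(97.1256−61.8072) = -1.0000. V = [p*·53.9544 + (1−p*)·89.2728]/1.1 = 63.7655. B = V − Δ·S = 137.3455.
(3,2): S=115.6257. Δ = (V_up−V_dn)/(S_up−S_dn) = (0.0000−53.9544)/(152.6259−97.1256) = -0.9721. V = [p*·0.0000 + (1−p*)·53.9544]/1.1 = 22.4810. B = V − Δ·S = 134.8861.
(3,3): S=181.6975. Δ = (V_up−V_dn)/(S_up−S_dn) = (0.0000−0.0000)/(239.8407−152.6259) = 0.0000. V = [p*·0.0000 + (1−p*)·0.0000]/1.1 = 0.0000. B = V − Δ·S = 0.0000.
(2,0): S=55.7424. Δ = (V_up−V_dn)/(S_up−S_dn) = (63.7655−90.5218)/(73.5800−46.8236) = -1.0000. V = [p*·63.7655 + (1−p*)·90.5218]/1.1 = 69.1171. B = V − Δ·S = 124.8595.
(2,1): S=87.5952. Δ = (V_up−V_dn)/(S_up−S_dn) = (22.4810−63.7655)/(115.6257−73.5800) = -0.9819. V = [p*·22.4810 + (1−p*)·63.7655]/1.1 = 37.6392. B = V − Δ·S = 123.6485.
(2,2): S=137.6496. Δ = (V_up−V_dn)/(S_up−S_dn) = (0.0000−22.4810)/(181.6975−115.6257) = -0.3403. V = [p*·0.0000 + (1−p*)·22.4810]/1.1 = 9.3671. B = V − Δ·S = 56.2025.
(1,0): S=66.3600. Δ = (V_up−V_dn)/(S_up−S_dn) = (37.6392−69.1171)/(87.5952−55.7424) = -0.9882. V = [p*·37.6392 + (1−p*)·69.1171]/1.1 = 47.3332. B = V − Δ·S = 112.9123.
(1,1): S=104.2800. Δ = (V_up−V_dn)/(S_up−S_dn) = (9.3671−37.6392)/(137.6496−87.5952) = -0.5648. V = [p*·9.3671 + (1−p*)·37.6392]/1.1 = 20.2956. B = V − Δ·S = 79.1957.
(0,0): S=79.0000. Δ = (V_up−V_dn)/(S_up−S_dn) = (20.2956−47.3332)/(104.2800−66.3600) = -0.7130. V = [p*·20.2956 + (1−p*)·47.3332]/1.1 = 29.7162. B = V − Δ·S = 86.0447.
Each (Δ,B) replicates both successor values, so the strategy is self-financing and V0 is arbitrage-free.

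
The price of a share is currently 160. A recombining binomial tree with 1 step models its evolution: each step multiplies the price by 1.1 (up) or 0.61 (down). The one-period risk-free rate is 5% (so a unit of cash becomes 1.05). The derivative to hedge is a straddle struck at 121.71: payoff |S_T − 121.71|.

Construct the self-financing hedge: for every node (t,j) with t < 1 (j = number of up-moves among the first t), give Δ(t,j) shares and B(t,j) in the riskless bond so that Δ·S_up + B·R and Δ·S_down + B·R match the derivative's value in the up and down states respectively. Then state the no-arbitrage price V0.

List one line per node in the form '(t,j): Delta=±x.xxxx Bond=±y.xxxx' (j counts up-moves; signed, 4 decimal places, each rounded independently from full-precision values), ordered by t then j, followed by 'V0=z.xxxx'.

Under the risk-neutral measure, an up-move has probability p* = (R−d)/(u−d) = 0.8980 and values discount at R = 1.05.
At expiry t=1: V(1,0)=24.1100, V(1,1)=54.2900
(0,0): S=160.0000. Δ = (V_up−V_dn)/(S_up−S_dn) = (54.2900−24.1100)/(176.0000−97.6000) = 0.3849. V = [p*·54.2900 + (1−p*)·24.1100]/1.05 = 48.7718. B = V − Δ·S = -12.8200.
Root portfolio cost Δ·160+B reproduces V0=48.7718.

(0,0): Delta=0.3849 Bond=-12.8200
V0=48.7718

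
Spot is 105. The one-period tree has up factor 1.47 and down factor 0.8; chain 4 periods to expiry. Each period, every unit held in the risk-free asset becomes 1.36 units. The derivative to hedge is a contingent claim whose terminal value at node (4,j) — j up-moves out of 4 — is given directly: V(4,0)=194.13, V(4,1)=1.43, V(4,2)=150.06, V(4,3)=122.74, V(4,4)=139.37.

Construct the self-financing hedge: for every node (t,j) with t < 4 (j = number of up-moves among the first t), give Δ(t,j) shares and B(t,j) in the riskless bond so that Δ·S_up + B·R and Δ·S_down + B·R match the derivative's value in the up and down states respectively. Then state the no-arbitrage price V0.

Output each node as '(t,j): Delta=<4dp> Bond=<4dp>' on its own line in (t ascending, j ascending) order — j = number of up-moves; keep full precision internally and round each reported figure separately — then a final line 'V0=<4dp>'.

Under the risk-neutral measure, an up-move has probability p* = (R−d)/(u−d) = 0.8358 and values discount at R = 1.36.
At expiry t=4: V(4,0)=194.1300, V(4,1)=1.4300, V(4,2)=150.0600, V(4,3)=122.7400, V(4,4)=139.3700
  t=3,j=0: stock 53.7600 → up 79.0272 (V=1.4300), down 43.0080 (V=194.1300). Price 24.3142; hedge Δ=-5.3499, bond B=311.9261.
  t=3,j=1: stock 98.7840 → up 145.2125 (V=150.0600), down 79.0272 (V=1.4300). Price 92.3956; hedge Δ=2.2457, bond B=-129.4402.
  t=3,j=2: stock 181.5156 → up 266.8279 (V=122.7400), down 145.2125 (V=150.0600). Price 93.5481; hedge Δ=-0.2246, bond B=134.3242.
  t=3,j=3: stock 333.5349 → up 490.2963 (V=139.3700), down 266.8279 (V=122.7400). Price 100.4704; hedge Δ=0.0744, bond B=75.6495.
  t=2,j=0: stock 67.2000 → up 98.7840 (V=92.3956), down 53.7600 (V=24.3142). Price 59.7192; hedge Δ=1.5121, bond B=-41.8949.
  t=2,j=1: stock 123.4800 → up 181.5156 (V=93.5481), down 98.7840 (V=92.3956). Price 68.6462; hedge Δ=0.0139, bond B=66.9262.
  t=2,j=2: stock 226.8945 → up 333.5349 (V=100.4704), down 181.5156 (V=93.5481). Price 73.0396; hedge Δ=0.0455, bond B=62.7078.
  t=1,j=0: stock 84.0000 → up 123.4800 (V=68.6462), down 67.2000 (V=59.7192). Price 49.3975; hedge Δ=0.1586, bond B=36.0735.
  t=1,j=1: stock 154.3500 → up 226.8945 (V=73.0396), down 123.4800 (V=68.6462). Price 53.1752; hedge Δ=0.0425, bond B=46.6179.
  t=0,j=0: stock 105.0000 → up 154.3500 (V=53.1752), down 84.0000 (V=49.3975). Price 38.6434; hedge Δ=0.0537, bond B=33.0050.
The time-0 hedge costs 38.6434, which is the no-arbitrage price.

(0,0): Delta=0.0537 Bond=33.0050
(1,0): Delta=0.1586 Bond=36.0735
(1,1): Delta=0.0425 Bond=46.6179
(2,0): Delta=1.5121 Bond=-41.8949
(2,1): Delta=0.0139 Bond=66.9262
(2,2): Delta=0.0455 Bond=62.7078
(3,0): Delta=-5.3499 Bond=311.9261
(3,1): Delta=2.2457 Bond=-129.4402
(3,2): Delta=-0.2246 Bond=134.3242
(3,3): Delta=0.0744 Bond=75.6495
V0=38.6434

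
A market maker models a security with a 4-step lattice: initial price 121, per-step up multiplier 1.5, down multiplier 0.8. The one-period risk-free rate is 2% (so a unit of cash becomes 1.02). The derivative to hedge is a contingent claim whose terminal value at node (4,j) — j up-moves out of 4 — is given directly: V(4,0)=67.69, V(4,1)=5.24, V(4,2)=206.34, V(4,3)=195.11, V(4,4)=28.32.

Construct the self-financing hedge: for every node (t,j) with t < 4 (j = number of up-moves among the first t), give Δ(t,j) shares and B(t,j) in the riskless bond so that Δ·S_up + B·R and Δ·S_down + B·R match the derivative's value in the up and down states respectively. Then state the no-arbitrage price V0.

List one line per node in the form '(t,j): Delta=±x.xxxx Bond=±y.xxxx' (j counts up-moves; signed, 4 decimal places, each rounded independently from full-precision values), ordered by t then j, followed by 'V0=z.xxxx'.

(0,0): Delta=0.6849 Bond=1.6431
(1,0): Delta=0.7973 Bond=-9.2027
(1,1): Delta=0.5541 Bond=25.4112
(2,0): Delta=0.3686 Bond=23.8095
(2,1): Delta=1.2961 Bond=-81.8149
(2,2): Delta=-0.3093 Bond=260.9760
(3,0): Delta=-1.4401 Bond=136.3347
(3,1): Delta=2.4732 Bond=-220.1849
(3,2): Delta=-0.0737 Bond=214.8768
(3,3): Delta=-0.5835 Bond=378.1639
V0=84.5130

No-arbitrage ⇒ martingale measure with p* = (R−d)/(u−d) = 0.3143.
At expiry t=4: V(4,0)=67.6900, V(4,1)=5.2400, V(4,2)=206.3400, V(4,3)=195.1100, V(4,4)=28.3200
Node (3,0) S=61.9520: V=(p*·5.2400+(1−p*)·67.6900)/1.02=47.1204; Δ=(5.2400−67.6900)/(92.9280−49.5616)=-1.4401; B=V−Δ·S=136.3347
Node (3,1) S=116.1600: V=(p*·206.3400+(1−p*)·5.2400)/1.02=67.1008; Δ=(206.3400−5.2400)/(174.2400−92.9280)=2.4732; B=V−Δ·S=-220.1849
Node (3,2) S=217.8000: V=(p*·195.1100+(1−p*)·206.3400)/1.02=198.8339; Δ=(195.1100−206.3400)/(326.7000−174.2400)=-0.0737; B=V−Δ·S=214.8768
Node (3,3) S=408.3750: V=(p*·28.3200+(1−p*)·195.1100)/1.02=139.8924; Δ=(28.3200−195.1100)/(612.5625−326.7000)=-0.5835; B=V−Δ·S=378.1639
Node (2,0) S=77.4400: V=(p*·67.1008+(1−p*)·47.1204)/1.02=52.3529; Δ=(67.1008−47.1204)/(116.1600−61.9520)=0.3686; B=V−Δ·S=23.8095
Node (2,1) S=145.2000: V=(p*·198.8339+(1−p*)·67.1008)/1.02=106.3752; Δ=(198.8339−67.1008)/(217.8000−116.1600)=1.2961; B=V−Δ·S=-81.8149
Node (2,2) S=272.2500: V=(p*·139.8924+(1−p*)·198.8339)/1.02=176.7740; Δ=(139.8924−198.8339)/(408.3750−217.8000)=-0.3093; B=V−Δ·S=260.9760
Node (1,0) S=96.8000: V=(p*·106.3752+(1−p*)·52.3529)/1.02=67.9719; Δ=(106.3752−52.3529)/(145.2000−77.4400)=0.7973; B=V−Δ·S=-9.2027
Node (1,1) S=181.5000: V=(p*·176.7740+(1−p*)·106.3752)/1.02=125.9809; Δ=(176.7740−106.3752)/(272.2500−145.2000)=0.5541; B=V−Δ·S=25.4112
Node (0,0) S=121.0000: V=(p*·125.9809+(1−p*)·67.9719)/1.02=84.5130; Δ=(125.9809−67.9719)/(181.5000−96.8000)=0.6849; B=V−Δ·S=1.6431
The time-0 hedge costs 84.5130, which is the no-arbitrage price.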